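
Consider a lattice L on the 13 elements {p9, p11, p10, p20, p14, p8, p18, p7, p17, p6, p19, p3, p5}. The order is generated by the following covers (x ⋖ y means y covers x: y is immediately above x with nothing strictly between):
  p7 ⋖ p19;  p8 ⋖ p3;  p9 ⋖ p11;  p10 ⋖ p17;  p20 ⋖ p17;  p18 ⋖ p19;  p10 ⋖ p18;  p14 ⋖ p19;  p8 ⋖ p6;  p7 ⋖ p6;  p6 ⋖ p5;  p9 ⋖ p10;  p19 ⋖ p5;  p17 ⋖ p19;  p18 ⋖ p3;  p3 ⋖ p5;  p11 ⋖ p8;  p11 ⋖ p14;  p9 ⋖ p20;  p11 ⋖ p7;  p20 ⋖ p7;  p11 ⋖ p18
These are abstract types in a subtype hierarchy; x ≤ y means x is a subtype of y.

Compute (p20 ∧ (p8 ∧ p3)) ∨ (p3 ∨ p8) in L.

p3

p8 ∧ p3 = p8
p20 ∧ p8 = p9
p3 ∨ p8 = p3
p9 ∨ p3 = p3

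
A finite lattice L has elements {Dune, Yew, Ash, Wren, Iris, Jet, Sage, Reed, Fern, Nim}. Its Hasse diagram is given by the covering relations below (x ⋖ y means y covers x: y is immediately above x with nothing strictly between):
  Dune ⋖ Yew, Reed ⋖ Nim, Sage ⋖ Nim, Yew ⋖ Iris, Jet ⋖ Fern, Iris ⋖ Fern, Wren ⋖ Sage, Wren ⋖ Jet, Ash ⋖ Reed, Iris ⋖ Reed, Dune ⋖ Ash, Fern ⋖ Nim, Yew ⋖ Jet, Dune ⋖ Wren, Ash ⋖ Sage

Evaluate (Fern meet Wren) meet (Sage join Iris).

Wren

Fern ∧ Wren = Wren
Sage ∨ Iris = Nim
Wren ∧ Nim = Wren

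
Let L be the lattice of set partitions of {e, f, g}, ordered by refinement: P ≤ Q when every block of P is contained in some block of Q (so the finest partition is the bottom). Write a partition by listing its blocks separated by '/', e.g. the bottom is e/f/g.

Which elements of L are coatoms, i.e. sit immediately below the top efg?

e/fg, ef/g, eg/f

The coatoms are exactly the elements covered by efg: e/fg, ef/g, eg/f.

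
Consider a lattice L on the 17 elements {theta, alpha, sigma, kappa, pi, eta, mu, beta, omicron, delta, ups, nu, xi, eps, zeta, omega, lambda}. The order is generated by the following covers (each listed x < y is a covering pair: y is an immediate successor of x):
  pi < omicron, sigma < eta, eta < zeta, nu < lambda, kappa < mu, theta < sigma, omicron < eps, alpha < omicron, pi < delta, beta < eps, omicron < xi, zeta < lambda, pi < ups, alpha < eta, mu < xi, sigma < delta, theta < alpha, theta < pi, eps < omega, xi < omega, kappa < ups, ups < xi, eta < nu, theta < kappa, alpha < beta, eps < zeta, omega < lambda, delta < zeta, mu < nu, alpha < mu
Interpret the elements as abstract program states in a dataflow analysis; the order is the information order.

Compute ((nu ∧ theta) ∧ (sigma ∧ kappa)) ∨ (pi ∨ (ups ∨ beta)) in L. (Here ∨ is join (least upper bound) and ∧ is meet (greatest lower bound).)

omega

nu ∧ theta = theta
sigma ∧ kappa = theta
theta ∧ theta = theta
ups ∨ beta = omega
pi ∨ omega = omega
theta ∨ omega = omega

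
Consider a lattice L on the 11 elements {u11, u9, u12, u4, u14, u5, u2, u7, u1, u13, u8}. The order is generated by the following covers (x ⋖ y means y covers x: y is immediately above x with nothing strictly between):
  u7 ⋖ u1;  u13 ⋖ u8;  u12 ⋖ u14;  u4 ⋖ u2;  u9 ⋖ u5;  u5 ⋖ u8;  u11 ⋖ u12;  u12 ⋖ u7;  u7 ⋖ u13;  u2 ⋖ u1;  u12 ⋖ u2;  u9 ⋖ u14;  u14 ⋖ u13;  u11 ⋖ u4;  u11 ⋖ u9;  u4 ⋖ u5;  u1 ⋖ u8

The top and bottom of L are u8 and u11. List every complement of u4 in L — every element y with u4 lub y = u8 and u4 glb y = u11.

Need y with u4 ∨ y = u8 and u4 ∧ y = u11.
Checking each element gives: u13, u14.

u13, u14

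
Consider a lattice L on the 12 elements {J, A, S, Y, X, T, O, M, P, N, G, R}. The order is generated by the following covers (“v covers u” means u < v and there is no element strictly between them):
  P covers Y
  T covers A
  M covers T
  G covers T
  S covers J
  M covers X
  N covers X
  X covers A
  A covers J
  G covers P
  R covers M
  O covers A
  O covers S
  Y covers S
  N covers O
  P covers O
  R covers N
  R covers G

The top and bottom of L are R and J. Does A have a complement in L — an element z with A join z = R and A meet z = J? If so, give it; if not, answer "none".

For every candidate z, either A ∨ z ≠ R or A ∧ z ≠ J; no complement exists.

none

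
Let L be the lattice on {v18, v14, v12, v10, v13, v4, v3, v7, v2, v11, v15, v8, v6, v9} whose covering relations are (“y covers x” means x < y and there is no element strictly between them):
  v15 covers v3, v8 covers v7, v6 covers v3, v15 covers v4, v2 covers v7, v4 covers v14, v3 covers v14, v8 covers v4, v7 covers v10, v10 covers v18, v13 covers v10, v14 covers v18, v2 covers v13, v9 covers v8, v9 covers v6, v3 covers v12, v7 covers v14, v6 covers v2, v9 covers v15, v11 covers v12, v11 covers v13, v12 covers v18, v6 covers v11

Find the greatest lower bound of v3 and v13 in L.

Common lower bounds of {v3, v13}: v18.
The greatest among these is v18.

v18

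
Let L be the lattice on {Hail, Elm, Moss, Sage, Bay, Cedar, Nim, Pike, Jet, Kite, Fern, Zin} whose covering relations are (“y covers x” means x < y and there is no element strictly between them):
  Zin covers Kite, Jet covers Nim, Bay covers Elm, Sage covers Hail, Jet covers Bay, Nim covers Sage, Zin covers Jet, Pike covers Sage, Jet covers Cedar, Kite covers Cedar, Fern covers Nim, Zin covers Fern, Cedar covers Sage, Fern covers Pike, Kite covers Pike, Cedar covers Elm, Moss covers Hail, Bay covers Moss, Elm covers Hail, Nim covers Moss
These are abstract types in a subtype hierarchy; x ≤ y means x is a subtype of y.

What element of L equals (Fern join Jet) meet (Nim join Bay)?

Fern ∨ Jet = Zin
Nim ∨ Bay = Jet
Zin ∧ Jet = Jet

Jet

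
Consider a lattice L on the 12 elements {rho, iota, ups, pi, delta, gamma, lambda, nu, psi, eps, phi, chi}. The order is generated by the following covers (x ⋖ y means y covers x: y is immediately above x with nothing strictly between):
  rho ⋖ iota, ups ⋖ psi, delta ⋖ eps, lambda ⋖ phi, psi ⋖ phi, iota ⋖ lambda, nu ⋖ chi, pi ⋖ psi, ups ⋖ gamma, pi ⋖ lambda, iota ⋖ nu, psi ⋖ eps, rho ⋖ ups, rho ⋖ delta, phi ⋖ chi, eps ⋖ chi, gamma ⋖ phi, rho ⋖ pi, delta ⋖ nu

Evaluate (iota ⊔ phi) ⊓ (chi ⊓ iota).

iota

iota ∨ phi = phi
chi ∧ iota = iota
phi ∧ iota = iota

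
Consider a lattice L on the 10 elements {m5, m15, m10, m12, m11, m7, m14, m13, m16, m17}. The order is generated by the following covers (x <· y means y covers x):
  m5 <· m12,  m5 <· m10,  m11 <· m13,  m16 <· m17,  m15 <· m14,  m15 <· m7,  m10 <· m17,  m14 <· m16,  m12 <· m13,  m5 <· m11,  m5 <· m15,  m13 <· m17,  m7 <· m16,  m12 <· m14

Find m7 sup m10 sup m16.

m17

Common upper bounds of {m7, m10, m16}: m17.
The least among these is m17.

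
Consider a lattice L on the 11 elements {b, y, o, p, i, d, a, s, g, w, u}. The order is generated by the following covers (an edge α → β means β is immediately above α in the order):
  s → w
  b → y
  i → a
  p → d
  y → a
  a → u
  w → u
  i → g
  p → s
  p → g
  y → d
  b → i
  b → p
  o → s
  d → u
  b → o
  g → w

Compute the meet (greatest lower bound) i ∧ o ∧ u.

Common lower bounds of {i, o, u}: b.
The greatest among these is b.

b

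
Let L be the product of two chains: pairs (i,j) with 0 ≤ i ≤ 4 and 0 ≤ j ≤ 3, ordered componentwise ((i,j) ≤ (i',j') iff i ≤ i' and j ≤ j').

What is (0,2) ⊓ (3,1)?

(0,1)

Common lower bounds of {(0,2), (3,1)}: (0,0), (0,1).
The greatest among these is (0,1).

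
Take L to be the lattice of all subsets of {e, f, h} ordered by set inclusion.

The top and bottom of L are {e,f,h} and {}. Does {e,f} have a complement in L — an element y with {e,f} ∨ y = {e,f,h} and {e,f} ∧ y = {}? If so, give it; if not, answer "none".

Need y with {e,f} ∨ y = {e,f,h} and {e,f} ∧ y = {}.
Checking each element gives: {h}.

{h}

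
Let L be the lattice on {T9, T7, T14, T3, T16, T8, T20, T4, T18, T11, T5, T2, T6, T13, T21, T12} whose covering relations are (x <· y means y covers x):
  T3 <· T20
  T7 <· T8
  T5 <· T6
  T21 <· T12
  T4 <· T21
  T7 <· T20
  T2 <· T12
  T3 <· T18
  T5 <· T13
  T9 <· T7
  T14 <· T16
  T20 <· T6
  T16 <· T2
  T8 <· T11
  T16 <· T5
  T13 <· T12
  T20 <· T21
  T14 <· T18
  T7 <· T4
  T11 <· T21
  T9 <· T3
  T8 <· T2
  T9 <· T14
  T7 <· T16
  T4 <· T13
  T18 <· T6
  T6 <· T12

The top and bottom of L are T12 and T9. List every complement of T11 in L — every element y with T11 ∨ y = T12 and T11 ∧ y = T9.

T14, T18

Need y with T11 ∨ y = T12 and T11 ∧ y = T9.
Checking each element gives: T14, T18.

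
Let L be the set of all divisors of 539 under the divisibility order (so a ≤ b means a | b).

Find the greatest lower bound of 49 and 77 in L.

In the divisibility order, the meet is the greatest common divisor: gcd(49, 77) = 7.

7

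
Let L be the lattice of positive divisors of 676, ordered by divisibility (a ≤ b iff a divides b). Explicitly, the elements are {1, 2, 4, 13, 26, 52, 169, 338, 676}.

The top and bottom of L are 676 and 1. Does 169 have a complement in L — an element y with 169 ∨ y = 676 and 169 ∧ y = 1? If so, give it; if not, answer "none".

4

Need y with 169 ∨ y = 676 and 169 ∧ y = 1.
Checking each element gives: 4.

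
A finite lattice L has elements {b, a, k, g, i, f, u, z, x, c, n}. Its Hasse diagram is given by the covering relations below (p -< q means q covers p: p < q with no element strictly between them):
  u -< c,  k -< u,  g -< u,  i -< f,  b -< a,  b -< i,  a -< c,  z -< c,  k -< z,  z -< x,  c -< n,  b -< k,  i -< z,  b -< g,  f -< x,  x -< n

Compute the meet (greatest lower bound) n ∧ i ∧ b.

b

Common lower bounds of {n, i, b}: b.
The greatest among these is b.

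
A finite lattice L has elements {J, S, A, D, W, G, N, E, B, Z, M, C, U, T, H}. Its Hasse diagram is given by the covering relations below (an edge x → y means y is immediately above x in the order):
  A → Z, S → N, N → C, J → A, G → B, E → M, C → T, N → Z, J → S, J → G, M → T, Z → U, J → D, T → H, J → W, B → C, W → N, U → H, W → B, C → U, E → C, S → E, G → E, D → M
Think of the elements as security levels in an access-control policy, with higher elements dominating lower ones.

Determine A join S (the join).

Z

Common upper bounds of {A, S}: H, U, Z.
The least among these is Z.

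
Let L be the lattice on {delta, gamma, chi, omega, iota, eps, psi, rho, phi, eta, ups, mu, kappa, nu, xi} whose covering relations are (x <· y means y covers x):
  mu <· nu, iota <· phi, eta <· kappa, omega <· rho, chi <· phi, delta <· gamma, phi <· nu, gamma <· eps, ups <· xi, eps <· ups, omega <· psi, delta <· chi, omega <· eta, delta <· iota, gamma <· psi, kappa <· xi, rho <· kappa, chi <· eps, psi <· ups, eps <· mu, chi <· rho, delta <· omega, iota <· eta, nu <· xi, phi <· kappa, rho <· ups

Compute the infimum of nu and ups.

eps

Common lower bounds of {nu, ups}: chi, delta, eps, gamma.
The greatest among these is eps.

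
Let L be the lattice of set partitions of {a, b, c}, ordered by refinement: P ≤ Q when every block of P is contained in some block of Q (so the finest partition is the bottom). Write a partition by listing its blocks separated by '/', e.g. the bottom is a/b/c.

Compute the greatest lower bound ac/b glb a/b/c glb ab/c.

Common lower bounds of {ac/b, a/b/c, ab/c}: a/b/c.
The greatest among these is a/b/c.

a/b/c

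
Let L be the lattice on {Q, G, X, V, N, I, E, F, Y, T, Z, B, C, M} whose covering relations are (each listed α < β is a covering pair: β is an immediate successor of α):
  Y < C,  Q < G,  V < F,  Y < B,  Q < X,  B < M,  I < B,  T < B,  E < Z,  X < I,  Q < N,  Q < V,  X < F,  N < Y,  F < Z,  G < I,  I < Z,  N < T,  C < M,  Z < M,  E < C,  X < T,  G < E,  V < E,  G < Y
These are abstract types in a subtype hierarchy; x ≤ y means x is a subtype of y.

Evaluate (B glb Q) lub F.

B ∧ Q = Q
Q ∨ F = F

F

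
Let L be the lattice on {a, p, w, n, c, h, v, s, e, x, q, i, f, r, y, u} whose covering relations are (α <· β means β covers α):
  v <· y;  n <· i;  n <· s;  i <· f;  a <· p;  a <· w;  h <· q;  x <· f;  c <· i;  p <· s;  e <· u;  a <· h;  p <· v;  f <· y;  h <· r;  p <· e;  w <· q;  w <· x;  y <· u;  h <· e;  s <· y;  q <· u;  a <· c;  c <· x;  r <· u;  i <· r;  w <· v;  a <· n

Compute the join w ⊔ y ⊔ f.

Common upper bounds of {w, y, f}: u, y.
The least among these is y.

y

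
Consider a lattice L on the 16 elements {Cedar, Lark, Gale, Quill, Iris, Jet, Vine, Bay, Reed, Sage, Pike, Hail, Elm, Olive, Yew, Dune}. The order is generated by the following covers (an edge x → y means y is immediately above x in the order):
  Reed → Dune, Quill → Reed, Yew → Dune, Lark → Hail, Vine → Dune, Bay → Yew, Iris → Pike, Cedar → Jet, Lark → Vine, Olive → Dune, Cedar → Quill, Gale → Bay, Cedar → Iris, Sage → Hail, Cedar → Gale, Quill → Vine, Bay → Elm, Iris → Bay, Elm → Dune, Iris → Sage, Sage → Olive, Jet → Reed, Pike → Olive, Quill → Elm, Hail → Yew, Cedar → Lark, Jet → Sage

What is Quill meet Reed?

Quill

Common lower bounds of {Quill, Reed}: Cedar, Quill.
The greatest among these is Quill.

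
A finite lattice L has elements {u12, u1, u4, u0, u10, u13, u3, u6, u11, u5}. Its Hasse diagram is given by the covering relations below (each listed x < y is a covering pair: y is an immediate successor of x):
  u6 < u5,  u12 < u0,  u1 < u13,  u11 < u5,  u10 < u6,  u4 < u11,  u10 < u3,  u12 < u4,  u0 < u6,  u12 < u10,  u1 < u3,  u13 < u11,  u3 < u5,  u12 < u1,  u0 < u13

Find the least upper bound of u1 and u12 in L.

Common upper bounds of {u1, u12}: u1, u11, u13, u3, u5.
The least among these is u1.

u1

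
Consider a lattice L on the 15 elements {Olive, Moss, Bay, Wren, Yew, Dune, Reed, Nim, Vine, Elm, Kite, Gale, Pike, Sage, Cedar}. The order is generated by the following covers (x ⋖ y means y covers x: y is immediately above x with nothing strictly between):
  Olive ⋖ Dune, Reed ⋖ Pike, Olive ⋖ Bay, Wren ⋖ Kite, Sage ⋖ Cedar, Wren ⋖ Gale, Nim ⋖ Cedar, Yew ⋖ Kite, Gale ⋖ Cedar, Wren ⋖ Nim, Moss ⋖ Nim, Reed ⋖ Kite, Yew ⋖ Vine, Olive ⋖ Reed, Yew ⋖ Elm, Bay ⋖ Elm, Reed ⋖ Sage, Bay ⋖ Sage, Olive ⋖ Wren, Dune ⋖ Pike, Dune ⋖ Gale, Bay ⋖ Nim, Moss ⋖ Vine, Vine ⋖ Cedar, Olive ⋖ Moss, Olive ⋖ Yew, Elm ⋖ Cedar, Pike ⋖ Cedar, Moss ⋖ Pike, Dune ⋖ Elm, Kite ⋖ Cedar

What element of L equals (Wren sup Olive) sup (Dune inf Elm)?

Gale

Wren ∨ Olive = Wren
Dune ∧ Elm = Dune
Wren ∨ Dune = Gale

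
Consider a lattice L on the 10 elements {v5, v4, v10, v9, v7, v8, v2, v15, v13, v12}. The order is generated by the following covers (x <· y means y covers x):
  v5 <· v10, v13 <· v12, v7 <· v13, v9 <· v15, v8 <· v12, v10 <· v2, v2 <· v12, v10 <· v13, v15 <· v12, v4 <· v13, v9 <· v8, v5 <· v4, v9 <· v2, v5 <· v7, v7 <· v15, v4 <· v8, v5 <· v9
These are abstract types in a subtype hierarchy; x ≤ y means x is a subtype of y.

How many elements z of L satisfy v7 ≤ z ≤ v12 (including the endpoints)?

4

The interval [v7, v12] = {v12, v13, v15, v7}, which has 4 elements.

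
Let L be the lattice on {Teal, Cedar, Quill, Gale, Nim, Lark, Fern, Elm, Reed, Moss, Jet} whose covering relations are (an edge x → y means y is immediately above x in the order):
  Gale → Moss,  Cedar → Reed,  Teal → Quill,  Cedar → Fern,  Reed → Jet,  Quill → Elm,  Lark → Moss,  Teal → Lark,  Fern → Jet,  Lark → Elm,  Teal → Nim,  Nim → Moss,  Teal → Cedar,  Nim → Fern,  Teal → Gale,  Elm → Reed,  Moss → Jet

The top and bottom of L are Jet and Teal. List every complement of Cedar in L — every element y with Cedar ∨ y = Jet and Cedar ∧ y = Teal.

Need y with Cedar ∨ y = Jet and Cedar ∧ y = Teal.
Checking each element gives: Gale, Moss.

Gale, Moss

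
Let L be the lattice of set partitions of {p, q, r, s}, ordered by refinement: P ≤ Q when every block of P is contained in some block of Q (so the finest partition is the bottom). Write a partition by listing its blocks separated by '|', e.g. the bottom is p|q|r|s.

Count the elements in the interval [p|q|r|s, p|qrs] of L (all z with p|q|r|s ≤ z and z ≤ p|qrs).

The interval [p|q|r|s, p|qrs] = {p|qrs, p|qr|s, p|qs|r, p|q|rs, p|q|r|s}, which has 5 elements.

5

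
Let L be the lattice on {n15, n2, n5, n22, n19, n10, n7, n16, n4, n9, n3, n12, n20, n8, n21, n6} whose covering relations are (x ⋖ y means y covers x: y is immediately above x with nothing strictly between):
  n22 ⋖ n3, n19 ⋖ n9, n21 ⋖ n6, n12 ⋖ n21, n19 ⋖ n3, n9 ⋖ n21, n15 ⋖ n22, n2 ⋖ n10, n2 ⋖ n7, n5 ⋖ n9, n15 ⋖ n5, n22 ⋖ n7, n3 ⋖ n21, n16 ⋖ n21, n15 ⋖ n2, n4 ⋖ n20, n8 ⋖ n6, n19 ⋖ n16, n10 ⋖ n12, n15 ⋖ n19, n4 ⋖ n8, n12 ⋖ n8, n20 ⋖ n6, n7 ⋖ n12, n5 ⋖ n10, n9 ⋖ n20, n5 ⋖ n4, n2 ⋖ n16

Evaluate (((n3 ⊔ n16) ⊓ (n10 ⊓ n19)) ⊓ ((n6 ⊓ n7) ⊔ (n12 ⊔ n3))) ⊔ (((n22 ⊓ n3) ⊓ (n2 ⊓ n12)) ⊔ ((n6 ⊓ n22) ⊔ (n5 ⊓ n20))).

n12

n3 ∨ n16 = n21
n10 ∧ n19 = n15
n21 ∧ n15 = n15
n6 ∧ n7 = n7
n12 ∨ n3 = n21
n7 ∨ n21 = n21
n15 ∧ n21 = n15
n22 ∧ n3 = n22
n2 ∧ n12 = n2
n22 ∧ n2 = n15
n6 ∧ n22 = n22
n5 ∧ n20 = n5
n22 ∨ n5 = n12
n15 ∨ n12 = n12
n15 ∨ n12 = n12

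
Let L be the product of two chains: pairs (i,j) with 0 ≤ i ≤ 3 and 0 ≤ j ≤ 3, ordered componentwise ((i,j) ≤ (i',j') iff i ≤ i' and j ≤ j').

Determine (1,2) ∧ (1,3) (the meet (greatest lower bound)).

(1,2)

Common lower bounds of {(1,2), (1,3)}: (0,0), (0,1), (0,2), (1,0), (1,1), (1,2).
The greatest among these is (1,2).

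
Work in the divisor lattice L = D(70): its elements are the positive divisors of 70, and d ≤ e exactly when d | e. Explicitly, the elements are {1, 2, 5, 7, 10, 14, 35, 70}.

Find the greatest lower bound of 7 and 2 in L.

1

In the divisibility order, the meet is the greatest common divisor: gcd(7, 2) = 1.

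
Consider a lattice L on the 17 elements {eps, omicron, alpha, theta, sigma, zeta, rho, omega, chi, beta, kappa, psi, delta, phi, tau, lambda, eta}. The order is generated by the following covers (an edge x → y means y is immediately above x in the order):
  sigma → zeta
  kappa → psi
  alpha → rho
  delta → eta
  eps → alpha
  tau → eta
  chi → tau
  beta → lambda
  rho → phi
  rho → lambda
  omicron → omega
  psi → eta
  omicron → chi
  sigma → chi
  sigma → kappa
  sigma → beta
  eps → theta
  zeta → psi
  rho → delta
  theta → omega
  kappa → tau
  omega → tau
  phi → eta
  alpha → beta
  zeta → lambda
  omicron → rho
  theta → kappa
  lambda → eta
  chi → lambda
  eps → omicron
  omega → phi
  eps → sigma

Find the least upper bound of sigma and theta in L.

Common upper bounds of {sigma, theta}: eta, kappa, psi, tau.
The least among these is kappa.

kappa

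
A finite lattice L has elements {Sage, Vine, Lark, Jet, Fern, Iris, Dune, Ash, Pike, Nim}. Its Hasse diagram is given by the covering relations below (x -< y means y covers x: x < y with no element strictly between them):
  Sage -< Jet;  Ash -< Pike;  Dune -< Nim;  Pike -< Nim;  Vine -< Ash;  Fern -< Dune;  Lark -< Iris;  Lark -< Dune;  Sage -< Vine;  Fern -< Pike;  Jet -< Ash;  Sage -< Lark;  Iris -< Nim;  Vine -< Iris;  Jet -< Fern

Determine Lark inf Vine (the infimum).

Sage

Common lower bounds of {Lark, Vine}: Sage.
The greatest among these is Sage.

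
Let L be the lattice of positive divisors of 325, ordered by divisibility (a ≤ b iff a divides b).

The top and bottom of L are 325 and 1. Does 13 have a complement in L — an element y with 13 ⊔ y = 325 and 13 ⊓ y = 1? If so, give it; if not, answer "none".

25

Need y with 13 ∨ y = 325 and 13 ∧ y = 1.
Checking each element gives: 25.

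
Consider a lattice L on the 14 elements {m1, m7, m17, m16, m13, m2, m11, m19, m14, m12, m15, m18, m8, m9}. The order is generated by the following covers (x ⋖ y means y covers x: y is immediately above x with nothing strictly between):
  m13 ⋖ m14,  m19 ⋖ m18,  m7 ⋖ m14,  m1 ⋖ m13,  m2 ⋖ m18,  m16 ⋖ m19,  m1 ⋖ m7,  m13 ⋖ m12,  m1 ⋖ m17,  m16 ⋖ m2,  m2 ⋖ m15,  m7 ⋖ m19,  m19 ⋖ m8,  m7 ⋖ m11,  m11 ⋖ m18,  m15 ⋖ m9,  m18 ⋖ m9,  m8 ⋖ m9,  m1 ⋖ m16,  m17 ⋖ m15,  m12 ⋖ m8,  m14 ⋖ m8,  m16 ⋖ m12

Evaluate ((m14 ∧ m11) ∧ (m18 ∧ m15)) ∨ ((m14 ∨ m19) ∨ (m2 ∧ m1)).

m8

m14 ∧ m11 = m7
m18 ∧ m15 = m2
m7 ∧ m2 = m1
m14 ∨ m19 = m8
m2 ∧ m1 = m1
m8 ∨ m1 = m8
m1 ∨ m8 = m8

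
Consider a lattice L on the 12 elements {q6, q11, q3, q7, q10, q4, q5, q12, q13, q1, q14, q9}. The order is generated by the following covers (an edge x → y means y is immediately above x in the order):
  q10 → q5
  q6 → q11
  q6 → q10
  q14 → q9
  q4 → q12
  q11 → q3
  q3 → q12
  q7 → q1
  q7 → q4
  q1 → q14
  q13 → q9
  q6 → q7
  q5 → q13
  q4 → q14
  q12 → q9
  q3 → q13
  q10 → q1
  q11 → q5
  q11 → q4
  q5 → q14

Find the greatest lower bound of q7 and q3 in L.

Common lower bounds of {q7, q3}: q6.
The greatest among these is q6.

q6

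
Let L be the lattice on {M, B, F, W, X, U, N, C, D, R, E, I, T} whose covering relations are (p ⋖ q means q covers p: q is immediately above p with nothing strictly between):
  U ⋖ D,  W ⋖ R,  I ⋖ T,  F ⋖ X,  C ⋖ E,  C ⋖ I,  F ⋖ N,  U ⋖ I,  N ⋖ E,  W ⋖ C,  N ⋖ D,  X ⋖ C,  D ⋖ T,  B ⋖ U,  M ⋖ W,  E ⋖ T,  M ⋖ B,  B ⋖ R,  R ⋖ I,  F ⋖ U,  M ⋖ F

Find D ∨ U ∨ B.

D

Common upper bounds of {D, U, B}: D, T.
The least among these is D.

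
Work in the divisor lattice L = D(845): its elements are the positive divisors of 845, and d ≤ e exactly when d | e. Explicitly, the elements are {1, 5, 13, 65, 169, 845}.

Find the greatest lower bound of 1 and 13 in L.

In the divisibility order, the meet is the greatest common divisor: gcd(1, 13) = 1.

1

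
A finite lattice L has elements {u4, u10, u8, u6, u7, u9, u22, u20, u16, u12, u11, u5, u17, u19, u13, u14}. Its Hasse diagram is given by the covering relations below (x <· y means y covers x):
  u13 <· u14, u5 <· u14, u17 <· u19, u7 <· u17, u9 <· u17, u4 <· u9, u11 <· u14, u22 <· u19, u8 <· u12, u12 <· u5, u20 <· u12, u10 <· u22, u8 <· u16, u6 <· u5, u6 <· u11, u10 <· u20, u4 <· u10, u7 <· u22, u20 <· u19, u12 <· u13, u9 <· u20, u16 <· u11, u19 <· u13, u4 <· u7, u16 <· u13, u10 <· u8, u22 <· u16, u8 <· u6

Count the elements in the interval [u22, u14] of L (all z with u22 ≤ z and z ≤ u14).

6

The interval [u22, u14] = {u11, u13, u14, u16, u19, u22}, which has 6 elements.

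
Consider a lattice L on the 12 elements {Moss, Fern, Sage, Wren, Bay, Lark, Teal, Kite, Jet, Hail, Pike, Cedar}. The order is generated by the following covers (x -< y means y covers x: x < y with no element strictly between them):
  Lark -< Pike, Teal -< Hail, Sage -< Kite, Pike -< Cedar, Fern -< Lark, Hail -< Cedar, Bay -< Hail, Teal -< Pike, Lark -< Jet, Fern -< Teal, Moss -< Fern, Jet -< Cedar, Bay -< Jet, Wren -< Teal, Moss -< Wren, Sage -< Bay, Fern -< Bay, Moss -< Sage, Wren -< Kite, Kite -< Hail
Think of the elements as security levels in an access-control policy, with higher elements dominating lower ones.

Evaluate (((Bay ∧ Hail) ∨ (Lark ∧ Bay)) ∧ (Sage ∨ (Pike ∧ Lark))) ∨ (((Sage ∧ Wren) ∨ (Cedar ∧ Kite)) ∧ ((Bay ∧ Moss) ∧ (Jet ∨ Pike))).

Bay ∧ Hail = Bay
Lark ∧ Bay = Fern
Bay ∨ Fern = Bay
Pike ∧ Lark = Lark
Sage ∨ Lark = Jet
Bay ∧ Jet = Bay
Sage ∧ Wren = Moss
Cedar ∧ Kite = Kite
Moss ∨ Kite = Kite
Bay ∧ Moss = Moss
Jet ∨ Pike = Cedar
Moss ∧ Cedar = Moss
Kite ∧ Moss = Moss
Bay ∨ Moss = Bay

Bay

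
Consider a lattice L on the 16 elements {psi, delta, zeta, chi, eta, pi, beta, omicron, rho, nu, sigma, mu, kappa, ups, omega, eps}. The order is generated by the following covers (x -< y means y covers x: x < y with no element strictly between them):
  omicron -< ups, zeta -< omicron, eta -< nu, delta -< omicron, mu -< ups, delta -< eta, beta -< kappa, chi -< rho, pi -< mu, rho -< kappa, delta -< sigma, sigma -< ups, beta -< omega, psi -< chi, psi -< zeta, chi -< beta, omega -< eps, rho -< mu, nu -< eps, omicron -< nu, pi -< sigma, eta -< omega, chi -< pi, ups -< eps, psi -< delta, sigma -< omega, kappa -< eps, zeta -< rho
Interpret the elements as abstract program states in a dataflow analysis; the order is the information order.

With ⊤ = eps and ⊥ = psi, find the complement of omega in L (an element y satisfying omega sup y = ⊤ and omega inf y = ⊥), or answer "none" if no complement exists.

zeta

Need y with omega ∨ y = eps and omega ∧ y = psi.
Checking each element gives: zeta.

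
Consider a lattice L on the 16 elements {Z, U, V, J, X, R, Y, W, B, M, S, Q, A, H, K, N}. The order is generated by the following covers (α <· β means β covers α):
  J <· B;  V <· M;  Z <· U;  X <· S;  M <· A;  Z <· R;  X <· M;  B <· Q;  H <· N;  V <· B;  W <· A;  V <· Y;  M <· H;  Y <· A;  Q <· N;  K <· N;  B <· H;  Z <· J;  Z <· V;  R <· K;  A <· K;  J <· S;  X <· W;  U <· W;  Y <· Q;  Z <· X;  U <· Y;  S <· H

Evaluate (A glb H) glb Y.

A ∧ H = M
M ∧ Y = V

V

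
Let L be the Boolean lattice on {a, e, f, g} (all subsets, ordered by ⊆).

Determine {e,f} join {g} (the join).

{e,f,g}

Under ⊆, join is union: {e,f} ∪ {g} = {e,f,g}.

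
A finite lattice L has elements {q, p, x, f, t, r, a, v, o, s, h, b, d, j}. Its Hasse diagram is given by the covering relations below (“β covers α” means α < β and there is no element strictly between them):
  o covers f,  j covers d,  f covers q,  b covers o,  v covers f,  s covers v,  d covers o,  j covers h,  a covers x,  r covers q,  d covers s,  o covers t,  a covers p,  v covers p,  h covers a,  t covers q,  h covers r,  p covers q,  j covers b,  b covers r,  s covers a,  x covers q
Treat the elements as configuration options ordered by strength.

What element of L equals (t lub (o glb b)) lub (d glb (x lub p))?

d

o ∧ b = o
t ∨ o = o
x ∨ p = a
d ∧ a = a
o ∨ a = d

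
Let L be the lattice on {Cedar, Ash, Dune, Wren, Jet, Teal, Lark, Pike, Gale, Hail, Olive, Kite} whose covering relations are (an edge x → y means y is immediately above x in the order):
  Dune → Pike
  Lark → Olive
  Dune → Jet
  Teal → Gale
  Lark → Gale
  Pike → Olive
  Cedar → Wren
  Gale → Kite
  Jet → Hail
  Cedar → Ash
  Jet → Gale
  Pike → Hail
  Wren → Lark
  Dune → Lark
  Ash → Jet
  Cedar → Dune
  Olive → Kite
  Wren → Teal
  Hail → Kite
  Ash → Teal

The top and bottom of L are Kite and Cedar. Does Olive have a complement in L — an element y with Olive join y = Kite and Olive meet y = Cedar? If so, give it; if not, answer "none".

Ash

Need y with Olive ∨ y = Kite and Olive ∧ y = Cedar.
Checking each element gives: Ash.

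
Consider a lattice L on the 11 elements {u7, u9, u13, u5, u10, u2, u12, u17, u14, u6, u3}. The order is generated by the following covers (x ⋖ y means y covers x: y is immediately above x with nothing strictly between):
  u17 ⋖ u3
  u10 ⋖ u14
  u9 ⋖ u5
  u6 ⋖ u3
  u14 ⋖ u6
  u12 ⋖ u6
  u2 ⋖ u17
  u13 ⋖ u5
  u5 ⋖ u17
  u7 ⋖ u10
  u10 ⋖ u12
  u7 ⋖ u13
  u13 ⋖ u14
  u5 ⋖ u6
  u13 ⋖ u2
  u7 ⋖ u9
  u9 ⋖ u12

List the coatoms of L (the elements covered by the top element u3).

The coatoms are exactly the elements covered by u3: u17, u6.

u17, u6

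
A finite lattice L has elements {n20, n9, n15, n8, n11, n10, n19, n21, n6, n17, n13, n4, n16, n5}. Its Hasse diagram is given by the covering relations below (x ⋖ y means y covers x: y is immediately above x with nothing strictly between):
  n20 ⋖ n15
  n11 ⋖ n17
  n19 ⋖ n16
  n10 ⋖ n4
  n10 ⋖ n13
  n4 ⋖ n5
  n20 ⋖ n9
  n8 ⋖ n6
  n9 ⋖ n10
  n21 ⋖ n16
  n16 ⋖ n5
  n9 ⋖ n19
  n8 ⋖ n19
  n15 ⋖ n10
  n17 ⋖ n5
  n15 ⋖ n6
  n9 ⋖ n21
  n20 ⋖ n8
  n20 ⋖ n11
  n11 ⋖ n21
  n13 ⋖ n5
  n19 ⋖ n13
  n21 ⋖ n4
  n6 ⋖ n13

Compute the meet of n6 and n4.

n15

Common lower bounds of {n6, n4}: n15, n20.
The greatest among these is n15.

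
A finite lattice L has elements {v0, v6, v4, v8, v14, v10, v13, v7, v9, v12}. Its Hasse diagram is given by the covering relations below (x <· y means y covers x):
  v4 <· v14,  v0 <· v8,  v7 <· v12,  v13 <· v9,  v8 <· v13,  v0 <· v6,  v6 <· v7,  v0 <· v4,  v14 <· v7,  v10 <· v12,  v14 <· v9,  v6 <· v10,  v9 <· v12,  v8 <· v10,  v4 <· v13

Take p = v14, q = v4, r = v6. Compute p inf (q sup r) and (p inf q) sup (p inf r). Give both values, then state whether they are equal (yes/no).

q sup r = v7, so p inf (q sup r) = v14 inf v7 = v14.
p inf q = v4 and p inf r = v0, so (p inf q) sup (p inf r) = v4 sup v0 = v4.
Equal: no.

v14; v4; no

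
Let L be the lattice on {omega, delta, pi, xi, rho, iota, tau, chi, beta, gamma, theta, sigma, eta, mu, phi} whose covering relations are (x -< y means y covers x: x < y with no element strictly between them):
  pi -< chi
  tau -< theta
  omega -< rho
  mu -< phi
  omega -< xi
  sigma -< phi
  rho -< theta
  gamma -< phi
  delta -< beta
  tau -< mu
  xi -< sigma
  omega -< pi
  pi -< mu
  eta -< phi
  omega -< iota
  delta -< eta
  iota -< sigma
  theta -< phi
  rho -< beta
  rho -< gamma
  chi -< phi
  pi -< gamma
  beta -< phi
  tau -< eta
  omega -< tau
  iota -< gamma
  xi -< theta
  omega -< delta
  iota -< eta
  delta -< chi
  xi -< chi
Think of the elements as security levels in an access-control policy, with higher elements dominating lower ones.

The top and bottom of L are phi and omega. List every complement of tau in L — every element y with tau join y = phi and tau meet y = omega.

beta, chi, gamma, sigma

Need y with tau ∨ y = phi and tau ∧ y = omega.
Checking each element gives: beta, chi, gamma, sigma.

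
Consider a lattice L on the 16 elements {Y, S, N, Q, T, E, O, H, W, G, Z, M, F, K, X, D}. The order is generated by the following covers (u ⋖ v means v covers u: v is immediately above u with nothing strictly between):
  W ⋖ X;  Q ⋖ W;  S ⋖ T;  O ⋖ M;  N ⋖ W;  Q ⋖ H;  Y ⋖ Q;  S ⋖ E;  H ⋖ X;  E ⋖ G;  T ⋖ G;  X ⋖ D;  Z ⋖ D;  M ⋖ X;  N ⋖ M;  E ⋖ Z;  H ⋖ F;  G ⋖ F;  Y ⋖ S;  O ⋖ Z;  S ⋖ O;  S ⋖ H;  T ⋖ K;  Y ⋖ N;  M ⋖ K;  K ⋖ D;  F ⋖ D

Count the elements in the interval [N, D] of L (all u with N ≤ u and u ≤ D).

6

The interval [N, D] = {D, K, M, N, W, X}, which has 6 elements.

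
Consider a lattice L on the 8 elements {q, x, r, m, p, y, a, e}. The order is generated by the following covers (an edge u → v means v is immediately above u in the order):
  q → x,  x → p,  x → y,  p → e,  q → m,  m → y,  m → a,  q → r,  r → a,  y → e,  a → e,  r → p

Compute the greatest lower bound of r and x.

Common lower bounds of {r, x}: q.
The greatest among these is q.

q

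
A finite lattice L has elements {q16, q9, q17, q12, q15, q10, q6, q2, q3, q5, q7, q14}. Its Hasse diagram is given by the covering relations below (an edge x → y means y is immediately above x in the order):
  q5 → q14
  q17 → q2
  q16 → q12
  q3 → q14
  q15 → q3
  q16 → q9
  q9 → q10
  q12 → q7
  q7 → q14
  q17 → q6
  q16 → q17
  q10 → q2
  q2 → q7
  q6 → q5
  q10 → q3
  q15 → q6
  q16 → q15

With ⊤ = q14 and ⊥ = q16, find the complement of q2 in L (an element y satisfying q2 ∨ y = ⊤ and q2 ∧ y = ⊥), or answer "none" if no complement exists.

Need y with q2 ∨ y = q14 and q2 ∧ y = q16.
Checking each element gives: q15.

q15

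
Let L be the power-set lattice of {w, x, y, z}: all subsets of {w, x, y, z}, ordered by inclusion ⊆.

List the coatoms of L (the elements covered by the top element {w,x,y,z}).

{w,x,y}, {w,x,z}, {w,y,z}, {x,y,z}

The coatoms are exactly the elements covered by {w,x,y,z}: {w,x,y}, {w,x,z}, {w,y,z}, {x,y,z}.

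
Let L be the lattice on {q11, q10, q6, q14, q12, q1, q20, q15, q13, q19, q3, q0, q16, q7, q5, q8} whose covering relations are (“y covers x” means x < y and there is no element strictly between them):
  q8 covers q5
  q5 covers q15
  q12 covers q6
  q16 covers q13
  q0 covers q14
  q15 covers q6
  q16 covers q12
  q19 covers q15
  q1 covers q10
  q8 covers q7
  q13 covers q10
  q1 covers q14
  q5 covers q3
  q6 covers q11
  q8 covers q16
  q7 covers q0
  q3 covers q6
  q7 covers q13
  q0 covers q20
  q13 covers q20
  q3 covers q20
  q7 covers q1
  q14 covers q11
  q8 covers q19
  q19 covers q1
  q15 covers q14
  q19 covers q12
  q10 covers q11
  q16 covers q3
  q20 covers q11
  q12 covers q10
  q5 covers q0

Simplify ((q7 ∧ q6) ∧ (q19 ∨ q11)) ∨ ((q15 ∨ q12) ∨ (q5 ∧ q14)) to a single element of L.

q7 ∧ q6 = q11
q19 ∨ q11 = q19
q11 ∧ q19 = q11
q15 ∨ q12 = q19
q5 ∧ q14 = q14
q19 ∨ q14 = q19
q11 ∨ q19 = q19

q19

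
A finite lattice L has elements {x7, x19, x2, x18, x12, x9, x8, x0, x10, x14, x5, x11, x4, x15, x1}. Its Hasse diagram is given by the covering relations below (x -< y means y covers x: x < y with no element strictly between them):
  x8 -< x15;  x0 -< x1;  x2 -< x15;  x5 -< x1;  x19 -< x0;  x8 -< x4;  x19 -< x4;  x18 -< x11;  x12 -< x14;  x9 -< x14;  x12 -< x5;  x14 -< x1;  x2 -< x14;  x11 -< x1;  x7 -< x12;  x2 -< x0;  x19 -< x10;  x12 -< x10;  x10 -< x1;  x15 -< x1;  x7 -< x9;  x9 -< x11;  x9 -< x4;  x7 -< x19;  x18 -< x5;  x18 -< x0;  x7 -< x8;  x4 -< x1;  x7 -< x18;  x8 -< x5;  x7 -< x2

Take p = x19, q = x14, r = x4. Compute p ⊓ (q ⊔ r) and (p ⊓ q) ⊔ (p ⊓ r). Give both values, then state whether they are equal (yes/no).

q ⊔ r = x1, so p ⊓ (q ⊔ r) = x19 ⊓ x1 = x19.
p ⊓ q = x7 and p ⊓ r = x19, so (p ⊓ q) ⊔ (p ⊓ r) = x7 ⊔ x19 = x19.
Equal: yes.

x19; x19; yes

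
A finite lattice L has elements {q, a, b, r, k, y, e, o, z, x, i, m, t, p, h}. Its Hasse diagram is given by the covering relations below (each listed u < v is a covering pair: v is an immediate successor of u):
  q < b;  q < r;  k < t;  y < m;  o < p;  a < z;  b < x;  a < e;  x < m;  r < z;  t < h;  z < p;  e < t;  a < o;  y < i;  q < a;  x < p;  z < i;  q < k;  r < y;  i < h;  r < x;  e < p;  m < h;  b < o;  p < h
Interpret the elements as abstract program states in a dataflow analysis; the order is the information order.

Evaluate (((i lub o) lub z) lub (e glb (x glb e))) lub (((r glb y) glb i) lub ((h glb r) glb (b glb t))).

h

i ∨ o = h
h ∨ z = h
x ∧ e = q
e ∧ q = q
h ∨ q = h
r ∧ y = r
r ∧ i = r
h ∧ r = r
b ∧ t = q
r ∧ q = q
r ∨ q = r
h ∨ r = h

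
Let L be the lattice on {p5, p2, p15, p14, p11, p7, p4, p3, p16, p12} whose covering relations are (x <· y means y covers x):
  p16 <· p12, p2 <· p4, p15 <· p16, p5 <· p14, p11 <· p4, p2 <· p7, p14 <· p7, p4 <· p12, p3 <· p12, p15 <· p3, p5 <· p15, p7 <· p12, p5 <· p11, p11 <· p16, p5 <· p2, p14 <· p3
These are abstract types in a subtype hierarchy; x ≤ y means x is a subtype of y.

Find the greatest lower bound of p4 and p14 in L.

Common lower bounds of {p4, p14}: p5.
The greatest among these is p5.

p5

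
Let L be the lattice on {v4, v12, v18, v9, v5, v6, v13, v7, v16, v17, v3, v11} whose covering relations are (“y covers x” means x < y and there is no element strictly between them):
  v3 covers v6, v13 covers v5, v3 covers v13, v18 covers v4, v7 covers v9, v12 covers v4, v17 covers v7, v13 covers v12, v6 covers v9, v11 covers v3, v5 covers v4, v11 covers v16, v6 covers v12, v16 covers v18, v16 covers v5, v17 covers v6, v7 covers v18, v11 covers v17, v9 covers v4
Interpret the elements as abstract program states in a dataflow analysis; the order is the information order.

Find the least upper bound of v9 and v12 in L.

Common upper bounds of {v9, v12}: v11, v17, v3, v6.
The least among these is v6.

v6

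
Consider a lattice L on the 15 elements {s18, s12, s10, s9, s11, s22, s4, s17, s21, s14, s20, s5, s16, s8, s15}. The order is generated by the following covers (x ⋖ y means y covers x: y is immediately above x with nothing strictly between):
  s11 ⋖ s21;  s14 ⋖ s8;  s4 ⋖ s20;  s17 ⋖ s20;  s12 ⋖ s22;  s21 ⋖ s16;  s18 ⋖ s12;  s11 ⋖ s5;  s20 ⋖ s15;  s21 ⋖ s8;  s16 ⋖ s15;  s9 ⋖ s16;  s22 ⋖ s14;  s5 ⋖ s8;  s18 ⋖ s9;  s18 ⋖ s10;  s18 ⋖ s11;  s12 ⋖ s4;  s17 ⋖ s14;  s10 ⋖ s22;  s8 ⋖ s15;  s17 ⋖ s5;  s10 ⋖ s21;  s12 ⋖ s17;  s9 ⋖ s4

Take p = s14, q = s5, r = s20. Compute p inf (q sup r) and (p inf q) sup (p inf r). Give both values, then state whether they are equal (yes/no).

s14; s17; no

q sup r = s15, so p inf (q sup r) = s14 inf s15 = s14.
p inf q = s17 and p inf r = s17, so (p inf q) sup (p inf r) = s17 sup s17 = s17.
Equal: no.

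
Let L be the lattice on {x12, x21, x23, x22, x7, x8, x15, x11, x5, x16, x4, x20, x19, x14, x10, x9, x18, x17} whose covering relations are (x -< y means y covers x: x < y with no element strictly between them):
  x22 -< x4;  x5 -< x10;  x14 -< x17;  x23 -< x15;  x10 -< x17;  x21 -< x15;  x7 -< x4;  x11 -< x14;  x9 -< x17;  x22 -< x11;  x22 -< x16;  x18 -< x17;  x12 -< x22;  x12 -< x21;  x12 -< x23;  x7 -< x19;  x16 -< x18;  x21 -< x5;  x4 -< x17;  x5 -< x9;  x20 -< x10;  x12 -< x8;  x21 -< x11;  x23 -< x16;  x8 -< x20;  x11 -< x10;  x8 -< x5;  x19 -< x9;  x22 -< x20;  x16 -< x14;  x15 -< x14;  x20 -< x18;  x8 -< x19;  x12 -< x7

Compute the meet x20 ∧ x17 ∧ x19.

Common lower bounds of {x20, x17, x19}: x12, x8.
The greatest among these is x8.

x8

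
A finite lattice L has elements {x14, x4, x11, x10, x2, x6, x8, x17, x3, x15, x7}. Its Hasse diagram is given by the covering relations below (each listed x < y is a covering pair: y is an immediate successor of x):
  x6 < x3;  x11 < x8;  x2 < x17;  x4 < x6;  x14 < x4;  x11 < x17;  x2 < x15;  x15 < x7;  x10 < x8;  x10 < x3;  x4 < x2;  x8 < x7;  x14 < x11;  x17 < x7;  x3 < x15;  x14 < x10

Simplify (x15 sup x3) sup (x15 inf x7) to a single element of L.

x15

x15 ∨ x3 = x15
x15 ∧ x7 = x15
x15 ∨ x15 = x15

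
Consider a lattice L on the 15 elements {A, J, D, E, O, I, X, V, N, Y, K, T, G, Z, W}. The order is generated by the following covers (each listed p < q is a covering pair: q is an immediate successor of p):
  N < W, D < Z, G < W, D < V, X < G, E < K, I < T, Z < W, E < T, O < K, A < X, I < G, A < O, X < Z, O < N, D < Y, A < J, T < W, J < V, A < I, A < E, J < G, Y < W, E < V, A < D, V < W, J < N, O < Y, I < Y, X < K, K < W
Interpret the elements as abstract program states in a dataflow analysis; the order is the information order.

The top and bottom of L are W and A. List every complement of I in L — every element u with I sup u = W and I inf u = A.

K, N, V, Z

Need u with I ∨ u = W and I ∧ u = A.
Checking each element gives: K, N, V, Z.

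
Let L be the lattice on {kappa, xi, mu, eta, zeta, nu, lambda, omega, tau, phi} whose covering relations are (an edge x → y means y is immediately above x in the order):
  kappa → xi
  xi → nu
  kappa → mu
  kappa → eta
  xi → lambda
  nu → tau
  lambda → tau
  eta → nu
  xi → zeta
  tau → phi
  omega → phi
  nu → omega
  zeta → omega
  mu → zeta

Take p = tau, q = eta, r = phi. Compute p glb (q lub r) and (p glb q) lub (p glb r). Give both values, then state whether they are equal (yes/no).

tau; tau; yes

q lub r = phi, so p glb (q lub r) = tau glb phi = tau.
p glb q = eta and p glb r = tau, so (p glb q) lub (p glb r) = eta lub tau = tau.
Equal: yes.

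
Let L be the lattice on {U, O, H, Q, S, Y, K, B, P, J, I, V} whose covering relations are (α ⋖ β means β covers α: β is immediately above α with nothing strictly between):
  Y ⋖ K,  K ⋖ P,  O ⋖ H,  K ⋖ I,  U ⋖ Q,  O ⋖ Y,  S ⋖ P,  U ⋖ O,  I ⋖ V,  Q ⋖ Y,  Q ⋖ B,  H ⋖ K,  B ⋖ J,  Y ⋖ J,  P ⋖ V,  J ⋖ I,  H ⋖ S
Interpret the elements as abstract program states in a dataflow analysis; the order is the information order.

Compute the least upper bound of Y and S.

P

Common upper bounds of {Y, S}: P, V.
The least among these is P.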